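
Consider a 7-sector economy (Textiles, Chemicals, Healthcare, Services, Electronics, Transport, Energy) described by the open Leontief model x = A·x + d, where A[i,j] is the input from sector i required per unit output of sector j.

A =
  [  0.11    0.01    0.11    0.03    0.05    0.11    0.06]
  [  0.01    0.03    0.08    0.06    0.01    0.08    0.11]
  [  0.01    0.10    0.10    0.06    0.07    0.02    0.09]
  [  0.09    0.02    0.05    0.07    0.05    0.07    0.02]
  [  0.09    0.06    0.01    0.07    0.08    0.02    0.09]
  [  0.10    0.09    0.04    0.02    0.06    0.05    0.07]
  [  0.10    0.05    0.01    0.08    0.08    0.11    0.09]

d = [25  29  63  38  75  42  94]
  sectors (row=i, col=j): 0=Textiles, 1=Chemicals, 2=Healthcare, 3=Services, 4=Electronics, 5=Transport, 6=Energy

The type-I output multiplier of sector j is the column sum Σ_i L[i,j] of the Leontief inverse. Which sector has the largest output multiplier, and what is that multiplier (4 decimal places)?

Form M = I − A:
  [  0.89   -0.01   -0.11   -0.03   -0.05   -0.11   -0.06]
  [ -0.01    0.97   -0.08   -0.06   -0.01   -0.08   -0.11]
  [ -0.01   -0.10    0.90   -0.06   -0.07   -0.02   -0.09]
  [ -0.09   -0.02   -0.05    0.93   -0.05   -0.07   -0.02]
  [ -0.09   -0.06   -0.01   -0.07    0.92   -0.02   -0.09]
  [ -0.10   -0.09   -0.04   -0.02   -0.06    0.95   -0.07]
  [ -0.10   -0.05   -0.01   -0.08   -0.08   -0.11    0.91]
Leontief inverse L = M⁻¹:
  [  1.1769    0.0588    0.1631    0.0744    0.1028    0.1668    0.1255]
  [  0.0609    1.0688    0.1159    0.0989    0.0514    0.1266    0.1617]
  [  0.0625    0.1425    1.1436    0.1085    0.1159    0.0716    0.1538]
  [  0.1424    0.0530    0.0902    1.1039    0.0884    0.1138    0.0665]
  [  0.1515    0.0931    0.0505    0.1129    1.1238    0.0753    0.1457]
  [  0.1580    0.1274    0.0858    0.0617    0.1033    1.1053    0.1309]
  [  0.1783    0.0950    0.0596    0.1292    0.1345    0.1763    1.1577]
Total output x = L · d:
  x_0 = 1.1769·25 + 0.0588·29 + 0.1631·63 + 0.0744·38 + 0.1028·75 + 0.1668·42 + 0.1255·94 = 70.7476
  x_1 = 0.0609·25 + 1.0688·29 + 0.1159·63 + 0.0989·38 + 0.0514·75 + 0.1266·42 + 0.1617·94 = 67.9527
  x_2 = 0.0625·25 + 0.1425·29 + 1.1436·63 + 0.1085·38 + 0.1159·75 + 0.0716·42 + 0.1538·94 = 108.0192
  x_3 = 0.1424·25 + 0.0530·29 + 0.0902·63 + 1.1039·38 + 0.0884·75 + 0.1138·42 + 0.0665·94 = 70.3838
  x_4 = 0.1515·25 + 0.0931·29 + 0.0505·63 + 0.1129·38 + 1.1238·75 + 0.0753·42 + 0.1457·94 = 115.0939
  x_5 = 0.1580·25 + 0.1274·29 + 0.0858·63 + 0.0617·38 + 0.1033·75 + 1.1053·42 + 0.1309·94 = 81.8718
  x_6 = 0.1783·25 + 0.0950·29 + 0.0596·63 + 0.1292·38 + 0.1345·75 + 0.1763·42 + 1.1577·94 = 142.1942
Output multipliers (column sums of L):
  Textiles: 1.9304
  Chemicals: 1.6386
  Healthcare: 1.7088
  Services: 1.6895
  Electronics: 1.7201
  Transport: 1.8357
  Energy: 1.9417

Energy (1.9417)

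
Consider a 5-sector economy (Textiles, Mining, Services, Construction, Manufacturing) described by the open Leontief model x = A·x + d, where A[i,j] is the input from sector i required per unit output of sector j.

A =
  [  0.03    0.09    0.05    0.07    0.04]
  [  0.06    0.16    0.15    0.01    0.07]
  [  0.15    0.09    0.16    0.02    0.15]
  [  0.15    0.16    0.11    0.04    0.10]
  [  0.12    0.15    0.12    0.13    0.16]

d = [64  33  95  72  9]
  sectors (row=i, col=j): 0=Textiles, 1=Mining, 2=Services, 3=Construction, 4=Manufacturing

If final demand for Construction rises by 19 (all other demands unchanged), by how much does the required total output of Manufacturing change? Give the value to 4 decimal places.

3.8980

Form M = I − A:
  [  0.97   -0.09   -0.05   -0.07   -0.04]
  [ -0.06    0.84   -0.15   -0.01   -0.07]
  [ -0.15   -0.09    0.84   -0.02   -0.15]
  [ -0.15   -0.16   -0.11    0.96   -0.10]
  [ -0.12   -0.15   -0.12   -0.13    0.84]
Leontief inverse L = M⁻¹:
  [  1.0871    0.1655    0.1211    0.0969    0.0987]
  [  0.1490    1.2749    0.2673    0.0524    0.1673]
  [  0.2622    0.2324    1.2979    0.0857    0.2738]
  [  0.2516    0.2994    0.2422    1.0967    0.2107]
  [  0.2583    0.3308    0.2879    0.2052    1.3062]
Total output x = L · d:
  x_0 = 1.0871·64 + 0.1655·33 + 0.1211·95 + 0.0969·72 + 0.0987·9 = 94.3989
  x_1 = 0.1490·64 + 1.2749·33 + 0.2673·95 + 0.0524·72 + 0.1673·9 = 82.2772
  x_2 = 0.2622·64 + 0.2324·33 + 1.2979·95 + 0.0857·72 + 0.2738·9 = 156.3824
  x_3 = 0.2516·64 + 0.2994·33 + 0.2422·95 + 1.0967·72 + 0.2107·9 = 129.8533
  x_4 = 0.2583·64 + 0.3308·33 + 0.2879·95 + 0.2052·72 + 1.3062·9 = 81.3289
Δx_4 = L[4,3] · Δd_3 = 0.2052 · 19 = 3.8980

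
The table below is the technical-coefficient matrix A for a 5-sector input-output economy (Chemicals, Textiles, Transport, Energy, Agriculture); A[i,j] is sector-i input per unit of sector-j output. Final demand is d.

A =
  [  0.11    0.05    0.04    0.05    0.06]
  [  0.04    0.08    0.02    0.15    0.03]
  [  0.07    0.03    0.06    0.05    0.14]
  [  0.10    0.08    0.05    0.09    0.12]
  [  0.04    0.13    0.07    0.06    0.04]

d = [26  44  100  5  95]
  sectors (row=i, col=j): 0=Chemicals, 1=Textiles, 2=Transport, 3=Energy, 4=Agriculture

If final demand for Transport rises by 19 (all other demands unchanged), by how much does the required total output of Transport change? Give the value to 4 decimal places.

Form M = I − A:
  [  0.89   -0.05   -0.04   -0.05   -0.06]
  [ -0.04    0.92   -0.02   -0.15   -0.03]
  [ -0.07   -0.03    0.94   -0.05   -0.14]
  [ -0.10   -0.08   -0.05    0.91   -0.12]
  [ -0.04   -0.13   -0.07   -0.06    0.96]
Leontief inverse L = M⁻¹:
  [  1.1463    0.0852    0.0622    0.0867    0.0942]
  [  0.0789    1.1197    0.0429    0.1959    0.0707]
  [  0.1070    0.0744    1.0881    0.0897    0.1789]
  [  0.1487    0.1342    0.0826    1.1448    0.1686]
  [  0.0755    0.1690    0.0929    0.1082    1.0787]
Total output x = L · d:
  x_0 = 1.1463·26 + 0.0852·44 + 0.0622·100 + 0.0867·5 + 0.0942·95 = 49.1558
  x_1 = 0.0789·26 + 1.1197·44 + 0.0429·100 + 0.1959·5 + 0.0707·95 = 63.2942
  x_2 = 0.1070·26 + 0.0744·44 + 1.0881·100 + 0.0897·5 + 0.1789·95 = 132.3067
  x_3 = 0.1487·26 + 0.1342·44 + 0.0826·100 + 1.1448·5 + 0.1686·95 = 39.7800
  x_4 = 0.0755·26 + 0.1690·44 + 0.0929·100 + 0.1082·5 + 1.0787·95 = 121.7112
Δx_2 = L[2,2] · Δd_2 = 1.0881 · 19 = 20.6732

20.6732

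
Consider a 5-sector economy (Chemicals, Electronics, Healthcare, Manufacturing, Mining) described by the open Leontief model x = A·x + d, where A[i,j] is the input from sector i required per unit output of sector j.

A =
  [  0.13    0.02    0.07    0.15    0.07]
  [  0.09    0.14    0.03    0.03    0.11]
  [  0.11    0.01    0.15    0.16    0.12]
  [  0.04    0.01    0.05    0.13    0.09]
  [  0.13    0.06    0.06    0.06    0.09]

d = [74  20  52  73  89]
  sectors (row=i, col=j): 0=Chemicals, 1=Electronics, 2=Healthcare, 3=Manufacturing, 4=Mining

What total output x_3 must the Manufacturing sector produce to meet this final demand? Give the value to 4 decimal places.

Form M = I − A:
  [  0.87   -0.02   -0.07   -0.15   -0.07]
  [ -0.09    0.86   -0.03   -0.03   -0.11]
  [ -0.11   -0.01    0.85   -0.16   -0.12]
  [ -0.04   -0.01   -0.05    0.87   -0.09]
  [ -0.13   -0.06   -0.06   -0.06    0.91]
Leontief inverse L = M⁻¹:
  [  1.2011    0.0418    0.1243    0.2409    0.1377]
  [  0.1617    1.1806    0.0728    0.0940    0.1740]
  [  0.2026    0.0367    1.2254    0.2760    0.2089]
  [  0.0896    0.0267    0.0883    1.1917    0.1396]
  [  0.2015    0.0880    0.1092    0.1374    1.1530]
Total output x = L · d:
  x_0 = 1.2011·74 + 0.0418·20 + 0.1243·52 + 0.2409·73 + 0.1377·89 = 126.0149
  x_1 = 0.1617·74 + 1.1806·20 + 0.0728·52 + 0.0940·73 + 0.1740·89 = 61.7114
  x_2 = 0.2026·74 + 0.0367·20 + 1.2254·52 + 0.2760·73 + 0.2089·89 = 118.1945
  x_3 = 0.0896·74 + 0.0267·20 + 0.0883·52 + 1.1917·73 + 0.1396·89 = 111.1691
  x_4 = 0.2015·74 + 0.0880·20 + 0.1092·52 + 0.1374·73 + 1.1530·89 = 134.9961

111.1691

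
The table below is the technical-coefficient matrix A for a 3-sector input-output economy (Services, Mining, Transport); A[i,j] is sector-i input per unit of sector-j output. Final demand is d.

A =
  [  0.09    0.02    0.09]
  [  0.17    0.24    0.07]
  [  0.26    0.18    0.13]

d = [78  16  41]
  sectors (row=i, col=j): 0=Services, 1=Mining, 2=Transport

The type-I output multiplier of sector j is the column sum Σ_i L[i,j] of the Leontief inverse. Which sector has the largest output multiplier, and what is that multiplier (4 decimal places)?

Services (1.8414)

Form M = I − A:
  [  0.91   -0.02   -0.09]
  [ -0.17    0.76   -0.07]
  [ -0.26   -0.18    0.87]
Leontief inverse L = M⁻¹:
  [  1.1452    0.0593    0.1232]
  [  0.2933    1.3565    0.1395]
  [  0.4029    0.2984    1.2151]
Total output x = L · d:
  x_0 = 1.1452·78 + 0.0593·16 + 0.1232·41 = 95.3274
  x_1 = 0.2933·78 + 1.3565·16 + 0.1395·41 = 50.2989
  x_2 = 0.4029·78 + 0.2984·16 + 1.2151·41 = 86.0218
Output multipliers (column sums of L):
  Services: 1.8414
  Mining: 1.7143
  Transport: 1.4778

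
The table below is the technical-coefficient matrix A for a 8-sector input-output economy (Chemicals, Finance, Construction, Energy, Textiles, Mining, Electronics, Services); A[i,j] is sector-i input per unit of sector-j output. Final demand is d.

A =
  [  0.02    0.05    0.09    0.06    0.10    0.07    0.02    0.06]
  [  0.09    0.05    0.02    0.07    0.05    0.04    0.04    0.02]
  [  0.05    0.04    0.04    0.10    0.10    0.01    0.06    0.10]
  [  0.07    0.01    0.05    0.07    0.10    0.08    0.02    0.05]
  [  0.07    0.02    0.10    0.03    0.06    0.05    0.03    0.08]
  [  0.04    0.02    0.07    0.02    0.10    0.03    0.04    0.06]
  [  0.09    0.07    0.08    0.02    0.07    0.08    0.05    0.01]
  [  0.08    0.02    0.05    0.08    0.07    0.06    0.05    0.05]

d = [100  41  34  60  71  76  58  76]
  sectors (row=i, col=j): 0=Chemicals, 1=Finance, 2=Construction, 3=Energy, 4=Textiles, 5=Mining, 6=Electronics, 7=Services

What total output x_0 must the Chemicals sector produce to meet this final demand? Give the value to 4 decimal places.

Form M = I − A:
  [  0.98   -0.05   -0.09   -0.06   -0.10   -0.07   -0.02   -0.06]
  [ -0.09    0.95   -0.02   -0.07   -0.05   -0.04   -0.04   -0.02]
  [ -0.05   -0.04    0.96   -0.10   -0.10   -0.01   -0.06   -0.10]
  [ -0.07   -0.01   -0.05    0.93   -0.10   -0.08   -0.02   -0.05]
  [ -0.07   -0.02   -0.10   -0.03    0.94   -0.05   -0.03   -0.08]
  [ -0.04   -0.02   -0.07   -0.02   -0.10    0.97   -0.04   -0.06]
  [ -0.09   -0.07   -0.08   -0.02   -0.07   -0.08    0.95   -0.01]
  [ -0.08   -0.02   -0.05   -0.08   -0.07   -0.06   -0.05    0.95]
Leontief inverse L = M⁻¹:
  [  1.0731    0.0759    0.1439    0.1090    0.1692    0.1111    0.0531    0.1121]
  [  0.1310    1.0732    0.0654    0.1077    0.1068    0.0776    0.0640    0.0580]
  [  0.1091    0.0687    1.0994    0.1524    0.1731    0.0606    0.0938    0.1515]
  [  0.1179    0.0343    0.1056    1.1146    0.1683    0.1219    0.0498    0.1003]
  [  0.1180    0.0463    0.1520    0.0782    1.1272    0.0897    0.0619    0.1298]
  [  0.0833    0.0427    0.1166    0.0593    0.1558    1.0647    0.0673    0.1026]
  [  0.1401    0.1003    0.1354    0.0667    0.1397    0.1213    1.0824    0.0595]
  [  0.1301    0.0469    0.1059    0.1263    0.1400    0.1047    0.0807    1.0989]
Total output x = L · d:
  x_0 = 1.0731·100 + 0.0759·41 + 0.1439·34 + 0.1090·60 + 0.1692·71 + 0.1111·76 + 0.0531·58 + 0.1121·76 = 153.9132
  x_1 = 0.1310·100 + 1.0732·41 + 0.0654·34 + 0.1077·60 + 0.1068·71 + 0.0776·76 + 0.0640·58 + 0.0580·76 = 87.3968
  x_2 = 0.1091·100 + 0.0687·41 + 1.0994·34 + 0.1524·60 + 0.1731·71 + 0.0606·76 + 0.0938·58 + 0.1515·76 = 94.1050
  x_3 = 0.1179·100 + 0.0343·41 + 0.1056·34 + 1.1146·60 + 0.1683·71 + 0.1219·76 + 0.0498·58 + 0.1003·76 = 115.3934
  x_4 = 0.1180·100 + 0.0463·41 + 0.1520·34 + 0.0782·60 + 1.1272·71 + 0.0897·76 + 0.0619·58 + 0.1298·76 = 123.8619
  x_5 = 0.0833·100 + 0.0427·41 + 0.1166·34 + 0.0593·60 + 0.1558·71 + 1.0647·76 + 0.0673·58 + 0.1026·76 = 121.2836
  x_6 = 0.1401·100 + 0.1003·41 + 0.1354·34 + 0.0667·60 + 0.1397·71 + 0.1213·76 + 1.0824·58 + 0.0595·76 = 113.1594
  x_7 = 0.1301·100 + 0.0469·41 + 0.1059·34 + 0.1263·60 + 0.1400·71 + 0.1047·76 + 0.0807·58 + 1.0989·76 = 132.2137

153.9132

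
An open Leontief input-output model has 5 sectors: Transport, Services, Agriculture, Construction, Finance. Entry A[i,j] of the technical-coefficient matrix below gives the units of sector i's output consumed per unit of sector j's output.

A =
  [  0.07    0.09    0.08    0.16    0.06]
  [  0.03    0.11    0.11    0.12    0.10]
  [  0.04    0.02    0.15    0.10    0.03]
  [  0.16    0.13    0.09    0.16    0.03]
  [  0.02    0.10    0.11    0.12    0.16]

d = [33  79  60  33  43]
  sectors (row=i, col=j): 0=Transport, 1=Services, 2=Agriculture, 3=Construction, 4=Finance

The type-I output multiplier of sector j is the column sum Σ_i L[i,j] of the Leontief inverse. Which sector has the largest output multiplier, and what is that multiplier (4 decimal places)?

Construction (2.2501)

Form M = I − A:
  [  0.93   -0.09   -0.08   -0.16   -0.06]
  [ -0.03    0.89   -0.11   -0.12   -0.10]
  [ -0.04   -0.02    0.85   -0.10   -0.03]
  [ -0.16   -0.13   -0.09    0.84   -0.03]
  [ -0.02   -0.10   -0.11   -0.12    0.84]
Leontief inverse L = M⁻¹:
  [  1.1390    0.1732    0.1745    0.2793    0.1182]
  [  0.0915    1.1904    0.2089    0.2358    0.1641]
  [  0.0874    0.0700    1.2213    0.1813    0.0647]
  [  0.2435    0.2314    0.2042    1.3084    0.0990]
  [  0.0842    0.1881    0.2181    0.2454    1.2354]
Total output x = L · d:
  x_0 = 1.1390·33 + 0.1732·79 + 0.1745·60 + 0.2793·33 + 0.1182·43 = 76.0351
  x_1 = 0.0915·33 + 1.1904·79 + 0.2089·60 + 0.2358·33 + 0.1641·43 = 124.4339
  x_2 = 0.0874·33 + 0.0700·79 + 1.2213·60 + 0.1813·33 + 0.0647·43 = 90.4572
  x_3 = 0.2435·33 + 0.2314·79 + 0.2042·60 + 1.3084·33 + 0.0990·43 = 86.0019
  x_4 = 0.0842·33 + 0.1881·79 + 0.2181·60 + 0.2454·33 + 1.2354·43 = 91.9460
Output multipliers (column sums of L):
  Transport: 1.6455
  Services: 1.8531
  Agriculture: 2.0270
  Construction: 2.2501
  Finance: 1.6814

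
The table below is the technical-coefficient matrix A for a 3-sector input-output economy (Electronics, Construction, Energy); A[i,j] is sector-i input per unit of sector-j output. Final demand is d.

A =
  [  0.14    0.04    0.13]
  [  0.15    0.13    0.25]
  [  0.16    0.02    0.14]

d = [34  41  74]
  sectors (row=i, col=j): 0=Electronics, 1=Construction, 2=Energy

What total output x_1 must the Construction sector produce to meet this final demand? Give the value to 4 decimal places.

85.6317

Form M = I − A:
  [  0.86   -0.04   -0.13]
  [ -0.15    0.87   -0.25]
  [ -0.16   -0.02    0.86]
Leontief inverse L = M⁻¹:
  [  1.2106    0.0603    0.2005]
  [  0.2753    1.1709    0.3820]
  [  0.2316    0.0384    1.2090]
Total output x = L · d:
  x_0 = 1.2106·34 + 0.0603·41 + 0.2005·74 = 58.4702
  x_1 = 0.2753·34 + 1.1709·41 + 0.3820·74 = 85.6317
  x_2 = 0.2316·34 + 0.0384·41 + 1.2090·74 = 98.9161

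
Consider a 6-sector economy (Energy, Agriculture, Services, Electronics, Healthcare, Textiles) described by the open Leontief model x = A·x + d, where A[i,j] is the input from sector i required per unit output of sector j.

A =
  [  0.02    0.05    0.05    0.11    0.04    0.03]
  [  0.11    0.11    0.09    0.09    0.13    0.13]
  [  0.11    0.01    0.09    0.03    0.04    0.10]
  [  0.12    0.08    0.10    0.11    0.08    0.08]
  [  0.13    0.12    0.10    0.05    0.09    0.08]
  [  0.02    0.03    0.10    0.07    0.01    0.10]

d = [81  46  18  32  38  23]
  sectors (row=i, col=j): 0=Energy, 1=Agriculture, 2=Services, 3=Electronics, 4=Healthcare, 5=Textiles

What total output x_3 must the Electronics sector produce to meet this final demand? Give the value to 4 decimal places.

74.3870

Form M = I − A:
  [  0.98   -0.05   -0.05   -0.11   -0.04   -0.03]
  [ -0.11    0.89   -0.09   -0.09   -0.13   -0.13]
  [ -0.11   -0.01    0.91   -0.03   -0.04   -0.10]
  [ -0.12   -0.08   -0.10    0.89   -0.08   -0.08]
  [ -0.13   -0.12   -0.10   -0.05    0.91   -0.08]
  [ -0.02   -0.03   -0.10   -0.07   -0.01    0.90]
Leontief inverse L = M⁻¹:
  [  1.0731    0.0888    0.1024    0.1559    0.0789    0.0809]
  [  0.2104    1.1899    0.1980    0.1831    0.2066    0.2355]
  [  0.1556    0.0435    1.1450    0.0782    0.0719    0.1520]
  [  0.2064    0.1461    0.1911    1.1917    0.1450    0.1680]
  [  0.2153    0.1877    0.1905    0.1304    1.1569    0.1699]
  [  0.0666    0.0599    0.1531    0.1124    0.0408    1.1526]
Total output x = L · d:
  x_0 = 1.0731·81 + 0.0888·46 + 0.1024·18 + 0.1559·32 + 0.0789·38 + 0.0809·23 = 102.6960
  x_1 = 0.2104·81 + 1.1899·46 + 0.1980·18 + 0.1831·32 + 0.2066·38 + 0.2355·23 = 94.4723
  x_2 = 0.1556·81 + 0.0435·46 + 1.1450·18 + 0.0782·32 + 0.0719·38 + 0.1520·23 = 43.9460
  x_3 = 0.2064·81 + 0.1461·46 + 0.1911·18 + 1.1917·32 + 0.1450·38 + 0.1680·23 = 74.3870
  x_4 = 0.2153·81 + 0.1877·46 + 0.1905·18 + 0.1304·32 + 1.1569·38 + 0.1699·23 = 81.5451
  x_5 = 0.0666·81 + 0.0599·46 + 0.1531·18 + 0.1124·32 + 0.0408·38 + 1.1526·23 = 42.5614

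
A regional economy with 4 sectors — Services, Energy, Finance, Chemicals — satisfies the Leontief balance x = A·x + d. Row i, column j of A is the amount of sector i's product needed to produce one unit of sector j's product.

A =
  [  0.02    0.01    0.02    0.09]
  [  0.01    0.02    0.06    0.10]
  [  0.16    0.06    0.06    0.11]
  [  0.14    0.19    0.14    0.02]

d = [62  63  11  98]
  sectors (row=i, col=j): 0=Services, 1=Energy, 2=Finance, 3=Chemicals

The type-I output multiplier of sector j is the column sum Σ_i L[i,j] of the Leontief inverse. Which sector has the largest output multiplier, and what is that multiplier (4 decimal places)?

Services (1.4716)

Form M = I − A:
  [  0.98   -0.01   -0.02   -0.09]
  [ -0.01    0.98   -0.06   -0.10]
  [ -0.16   -0.06    0.94   -0.11]
  [ -0.14   -0.19   -0.14    0.98]
Leontief inverse L = M⁻¹:
  [  1.0420    0.0331    0.0397    0.1035]
  [  0.0419    1.0495    0.0858    0.1206]
  [  0.2018    0.0986    1.0970    0.1517]
  [  0.1858    0.2223    0.1790    1.0803]
Total output x = L · d:
  x_0 = 1.0420·62 + 0.0331·63 + 0.0397·11 + 0.1035·98 = 77.2759
  x_1 = 0.0419·62 + 1.0495·63 + 0.0858·11 + 0.1206·98 = 81.4780
  x_2 = 0.2018·62 + 0.0986·63 + 1.0970·11 + 0.1517·98 = 45.6621
  x_3 = 0.1858·62 + 0.2223·63 + 0.1790·11 + 1.0803·98 = 133.3593
Output multipliers (column sums of L):
  Services: 1.4716
  Energy: 1.4035
  Finance: 1.4016
  Chemicals: 1.4561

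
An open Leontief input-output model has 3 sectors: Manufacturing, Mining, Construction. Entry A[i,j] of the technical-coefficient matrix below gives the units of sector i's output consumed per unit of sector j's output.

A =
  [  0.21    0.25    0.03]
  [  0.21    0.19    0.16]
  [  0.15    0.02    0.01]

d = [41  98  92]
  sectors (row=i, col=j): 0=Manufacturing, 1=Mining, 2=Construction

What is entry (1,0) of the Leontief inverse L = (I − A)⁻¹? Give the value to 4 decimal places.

Form M = I − A:
  [  0.79   -0.25   -0.03]
  [ -0.21    0.81   -0.16]
  [ -0.15   -0.02    0.99]
Leontief inverse L = M⁻¹:
  [  1.4031    0.4359    0.1130]
  [  0.4074    1.3661    0.2331]
  [  0.2208    0.0936    1.0319]
Total output x = L · d:
  x_0 = 1.4031·41 + 0.4359·98 + 0.1130·92 = 110.6344
  x_1 = 0.4074·41 + 1.3661·98 + 0.2331·92 = 172.0247
  x_2 = 0.2208·41 + 0.0936·98 + 1.0319·92 = 113.1673

L[1,0] = 0.4074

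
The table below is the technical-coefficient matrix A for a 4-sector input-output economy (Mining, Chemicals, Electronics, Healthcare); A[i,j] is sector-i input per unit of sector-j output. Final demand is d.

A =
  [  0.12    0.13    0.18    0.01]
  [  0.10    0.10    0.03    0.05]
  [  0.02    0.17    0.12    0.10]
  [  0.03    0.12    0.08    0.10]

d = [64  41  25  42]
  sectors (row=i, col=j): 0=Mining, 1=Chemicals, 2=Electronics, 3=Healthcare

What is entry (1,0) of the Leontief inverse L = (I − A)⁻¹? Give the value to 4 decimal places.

Form M = I − A:
  [  0.88   -0.13   -0.18   -0.01]
  [ -0.10    0.90   -0.03   -0.05]
  [ -0.02   -0.17    0.88   -0.10]
  [ -0.03   -0.12   -0.08    0.90]
Leontief inverse L = M⁻¹:
  [  1.1693    0.2235    0.2516    0.0534]
  [  0.1354    1.1544    0.0738    0.0738]
  [  0.0598    0.2490    1.1702    0.1445]
  [  0.0623    0.1835    0.1222    1.1356]
Total output x = L · d:
  x_0 = 1.1693·64 + 0.2235·41 + 0.2516·25 + 0.0534·42 = 92.5340
  x_1 = 0.1354·64 + 1.1544·41 + 0.0738·25 + 0.0738·42 = 60.9416
  x_2 = 0.0598·64 + 0.2490·41 + 1.1702·25 + 0.1445·42 = 49.3604
  x_3 = 0.0623·64 + 0.1835·41 + 0.1222·25 + 1.1356·42 = 62.2643

L[1,0] = 0.1354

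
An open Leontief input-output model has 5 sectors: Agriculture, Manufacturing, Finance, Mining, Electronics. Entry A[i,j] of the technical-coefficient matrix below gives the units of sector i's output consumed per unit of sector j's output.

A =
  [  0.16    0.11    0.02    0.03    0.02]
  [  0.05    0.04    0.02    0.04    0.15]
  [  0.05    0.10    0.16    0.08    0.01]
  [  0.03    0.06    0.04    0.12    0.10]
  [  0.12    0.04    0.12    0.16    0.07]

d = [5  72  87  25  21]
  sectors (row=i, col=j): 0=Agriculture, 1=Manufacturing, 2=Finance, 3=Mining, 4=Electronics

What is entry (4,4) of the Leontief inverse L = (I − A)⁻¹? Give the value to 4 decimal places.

Form M = I − A:
  [  0.84   -0.11   -0.02   -0.03   -0.02]
  [ -0.05    0.96   -0.02   -0.04   -0.15]
  [ -0.05   -0.10    0.84   -0.08   -0.01]
  [ -0.03   -0.06   -0.04    0.88   -0.10]
  [ -0.12   -0.04   -0.12   -0.16    0.93]
Leontief inverse L = M⁻¹:
  [  1.2124    0.1498    0.0436    0.0625    0.0574]
  [  0.0971    1.0723    0.0587    0.0911    0.1855]
  [  0.0929    0.1470    1.2099    0.1294    0.0526]
  [  0.0732    0.0964    0.0807    1.1769    0.1445]
  [  0.1852    0.1010    0.1782    0.2312    1.1223]
Total output x = L · d:
  x_0 = 1.2124·5 + 0.1498·72 + 0.0436·87 + 0.0625·25 + 0.0574·21 = 23.4095
  x_1 = 0.0971·5 + 1.0723·72 + 0.0587·87 + 0.0911·25 + 0.1855·21 = 88.9701
  x_2 = 0.0929·5 + 0.1470·72 + 1.2099·87 + 0.1294·25 + 0.0526·21 = 120.6437
  x_3 = 0.0732·5 + 0.0964·72 + 0.0807·87 + 1.1769·25 + 0.1445·21 = 46.7848
  x_4 = 0.1852·5 + 0.1010·72 + 0.1782·87 + 0.2312·25 + 1.1223·21 = 53.0438

L[4,4] = 1.1223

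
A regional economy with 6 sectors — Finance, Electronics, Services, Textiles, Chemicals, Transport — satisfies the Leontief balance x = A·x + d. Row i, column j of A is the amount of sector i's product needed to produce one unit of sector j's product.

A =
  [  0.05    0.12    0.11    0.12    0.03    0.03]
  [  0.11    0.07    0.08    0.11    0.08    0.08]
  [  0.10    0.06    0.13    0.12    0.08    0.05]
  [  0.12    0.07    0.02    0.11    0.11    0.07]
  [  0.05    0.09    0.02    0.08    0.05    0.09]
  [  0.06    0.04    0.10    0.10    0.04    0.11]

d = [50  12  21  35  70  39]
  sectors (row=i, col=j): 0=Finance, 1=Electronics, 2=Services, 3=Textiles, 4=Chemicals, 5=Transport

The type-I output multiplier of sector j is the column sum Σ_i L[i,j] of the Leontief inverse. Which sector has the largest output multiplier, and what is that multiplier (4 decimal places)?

Form M = I − A:
  [  0.95   -0.12   -0.11   -0.12   -0.03   -0.03]
  [ -0.11    0.93   -0.08   -0.11   -0.08   -0.08]
  [ -0.10   -0.06    0.87   -0.12   -0.08   -0.05]
  [ -0.12   -0.07   -0.02    0.89   -0.11   -0.07]
  [ -0.05   -0.09   -0.02   -0.08    0.95   -0.09]
  [ -0.06   -0.04   -0.10   -0.10   -0.04    0.89]
Leontief inverse L = M⁻¹:
  [  1.1315    0.1871    0.1781    0.2186    0.0957    0.0918]
  [  0.1943    1.1477    0.1558    0.2192    0.1476    0.1506]
  [  0.1884    0.1397    1.2088    0.2328    0.1515    0.1204]
  [  0.1963    0.1444    0.0856    1.2103    0.1715    0.1369]
  [  0.1111    0.1434    0.0727    0.1575    1.0986    0.1442]
  [  0.1332    0.1026    0.1677    0.1938    0.0988    1.1720]
Total output x = L · d:
  x_0 = 1.1315·50 + 0.1871·12 + 0.1781·21 + 0.2186·35 + 0.0957·70 + 0.0918·39 = 80.4892
  x_1 = 0.1943·50 + 1.1477·12 + 0.1558·21 + 0.2192·35 + 0.1476·70 + 0.1506·39 = 50.6409
  x_2 = 0.1884·50 + 0.1397·12 + 1.2088·21 + 0.2328·35 + 0.1515·70 + 0.1204·39 = 59.9322
  x_3 = 0.1963·50 + 0.1444·12 + 0.0856·21 + 1.2103·35 + 0.1715·70 + 0.1369·39 = 73.0469
  x_4 = 0.1111·50 + 0.1434·12 + 0.0727·21 + 0.1575·35 + 1.0986·70 + 0.1442·39 = 96.8400
  x_5 = 0.1332·50 + 0.1026·12 + 0.1677·21 + 0.1938·35 + 0.0988·70 + 1.1720·39 = 70.8163
Output multipliers (column sums of L):
  Finance: 1.9547
  Electronics: 1.8649
  Services: 1.8687
  Textiles: 2.2322
  Chemicals: 1.7637
  Transport: 1.8160

Textiles (2.2322)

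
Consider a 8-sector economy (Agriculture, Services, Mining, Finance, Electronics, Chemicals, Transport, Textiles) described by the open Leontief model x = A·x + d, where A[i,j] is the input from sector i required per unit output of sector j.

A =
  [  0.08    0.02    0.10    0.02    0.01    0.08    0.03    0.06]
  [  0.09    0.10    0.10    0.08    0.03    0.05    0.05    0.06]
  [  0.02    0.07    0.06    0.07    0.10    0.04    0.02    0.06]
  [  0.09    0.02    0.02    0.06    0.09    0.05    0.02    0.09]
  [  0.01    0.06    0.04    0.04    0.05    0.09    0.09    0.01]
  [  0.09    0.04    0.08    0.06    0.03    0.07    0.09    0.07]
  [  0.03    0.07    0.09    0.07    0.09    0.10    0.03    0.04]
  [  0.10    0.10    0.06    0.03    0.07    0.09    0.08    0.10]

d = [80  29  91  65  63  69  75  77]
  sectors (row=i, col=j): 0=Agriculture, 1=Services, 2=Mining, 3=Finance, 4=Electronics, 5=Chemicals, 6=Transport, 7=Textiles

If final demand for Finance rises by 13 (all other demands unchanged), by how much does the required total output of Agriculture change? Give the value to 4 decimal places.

Form M = I − A:
  [  0.92   -0.02   -0.10   -0.02   -0.01   -0.08   -0.03   -0.06]
  [ -0.09    0.90   -0.10   -0.08   -0.03   -0.05   -0.05   -0.06]
  [ -0.02   -0.07    0.94   -0.07   -0.10   -0.04   -0.02   -0.06]
  [ -0.09   -0.02   -0.02    0.94   -0.09   -0.05   -0.02   -0.09]
  [ -0.01   -0.06   -0.04   -0.04    0.95   -0.09   -0.09   -0.01]
  [ -0.09   -0.04   -0.08   -0.06   -0.03    0.93   -0.09   -0.07]
  [ -0.03   -0.07   -0.09   -0.07   -0.09   -0.10    0.97   -0.04]
  [ -0.10   -0.10   -0.06   -0.03   -0.07   -0.09   -0.08    0.90]
Leontief inverse L = M⁻¹:
  [  1.1308    0.0659    0.1561    0.0609    0.0552    0.1343    0.0695    0.1104]
  [  0.1621    1.1657    0.1769    0.1395    0.0935    0.1243    0.1025    0.1295]
  [  0.0733    0.1230    1.1156    0.1164    0.1508    0.0997    0.0664    0.1115]
  [  0.1464    0.0690    0.0774    1.1012    0.1367    0.1131    0.0674    0.1430]
  [  0.0570    0.1062    0.0941    0.0846    1.0955    0.1445    0.1305    0.0548]
  [  0.1567    0.1009    0.1533    0.1151    0.0914    1.1441    0.1414    0.1352]
  [  0.0930    0.1301    0.1574    0.1259    0.1491    0.1693    1.0842    0.1010]
  [  0.1818    0.1773    0.1506    0.0960    0.1387    0.1799    0.1465    1.1767]
Total output x = L · d:
  x_0 = 1.1308·80 + 0.0659·29 + 0.1561·91 + 0.0609·65 + 0.0552·63 + 0.1343·69 + 0.0695·75 + 0.1104·77 = 136.9970
  x_1 = 0.1621·80 + 1.1657·29 + 0.1769·91 + 0.1395·65 + 0.0935·63 + 0.1243·69 + 0.1025·75 + 0.1295·77 = 104.0753
  x_2 = 0.0733·80 + 0.1230·29 + 1.1156·91 + 0.1164·65 + 0.1508·63 + 0.0997·69 + 0.0664·75 + 0.1115·77 = 148.4622
  x_3 = 0.1464·80 + 0.0690·29 + 0.0774·91 + 1.1012·65 + 0.1367·63 + 0.1131·69 + 0.0674·75 + 0.1430·77 = 124.8118
  x_4 = 0.0570·80 + 0.1062·29 + 0.0941·91 + 0.0846·65 + 1.0955·63 + 0.1445·69 + 0.1305·75 + 0.0548·77 = 114.6869
  x_5 = 0.1567·80 + 0.1009·29 + 0.1533·91 + 0.1151·65 + 0.0914·63 + 1.1441·69 + 0.1414·75 + 0.1352·77 = 142.5964
  x_6 = 0.0930·80 + 0.1301·29 + 0.1574·91 + 0.1259·65 + 0.1491·63 + 0.1693·69 + 1.0842·75 + 0.1010·77 = 143.8864
  x_7 = 0.1818·80 + 0.1773·29 + 0.1506·91 + 0.0960·65 + 0.1387·63 + 0.1799·69 + 0.1465·75 + 1.1767·77 = 162.3689
Δx_0 = L[0,3] · Δd_3 = 0.0609 · 13 = 0.7919

0.7919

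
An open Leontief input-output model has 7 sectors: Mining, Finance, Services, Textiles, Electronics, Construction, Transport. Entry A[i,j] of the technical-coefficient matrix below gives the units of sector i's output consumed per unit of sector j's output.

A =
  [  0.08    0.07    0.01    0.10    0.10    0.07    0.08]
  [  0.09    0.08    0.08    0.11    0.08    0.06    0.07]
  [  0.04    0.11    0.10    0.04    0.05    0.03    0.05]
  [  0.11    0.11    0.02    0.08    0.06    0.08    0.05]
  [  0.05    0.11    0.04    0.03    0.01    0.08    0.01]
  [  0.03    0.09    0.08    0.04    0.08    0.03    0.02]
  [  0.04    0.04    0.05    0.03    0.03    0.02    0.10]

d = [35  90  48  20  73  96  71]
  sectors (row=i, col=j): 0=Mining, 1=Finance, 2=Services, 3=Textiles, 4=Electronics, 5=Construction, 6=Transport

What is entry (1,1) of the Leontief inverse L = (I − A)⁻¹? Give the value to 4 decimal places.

Form M = I − A:
  [  0.92   -0.07   -0.01   -0.10   -0.10   -0.07   -0.08]
  [ -0.09    0.92   -0.08   -0.11   -0.08   -0.06   -0.07]
  [ -0.04   -0.11    0.90   -0.04   -0.05   -0.03   -0.05]
  [ -0.11   -0.11   -0.02    0.92   -0.06   -0.08   -0.05]
  [ -0.05   -0.11   -0.04   -0.03    0.99   -0.08   -0.01]
  [ -0.03   -0.09   -0.08   -0.04   -0.08    0.97   -0.02]
  [ -0.04   -0.04   -0.05   -0.03   -0.03   -0.02    0.90]
Leontief inverse L = M⁻¹:
  [  1.1407    0.1480    0.0541    0.1585    0.1533    0.1215    0.1291]
  [  0.1584    1.1699    0.1334    0.1767    0.1412    0.1167    0.1265]
  [  0.0893    0.1767    1.1454    0.0898    0.0951    0.0700    0.0929]
  [  0.1735    0.1897    0.0670    1.1444    0.1194    0.1327    0.1018]
  [  0.0907    0.1634    0.0763    0.0733    1.0512    0.1126    0.0433]
  [  0.0735    0.1507    0.1192    0.0832    0.1185    1.0670    0.0545]
  [  0.0731    0.0835    0.0794    0.0623    0.0600    0.0464    1.1337]
Total output x = L · d:
  x_0 = 1.1407·35 + 0.1480·90 + 0.0541·48 + 0.1585·20 + 0.1533·73 + 0.1215·96 + 0.1291·71 = 91.0381
  x_1 = 0.1584·35 + 1.1699·90 + 0.1334·48 + 0.1767·20 + 0.1412·73 + 0.1167·96 + 0.1265·71 = 151.2628
  x_2 = 0.0893·35 + 0.1767·90 + 1.1454·48 + 0.0898·20 + 0.0951·73 + 0.0700·96 + 0.0929·71 = 96.0626
  x_3 = 0.1735·35 + 0.1897·90 + 0.0670·48 + 1.1444·20 + 0.1194·73 + 0.1327·96 + 0.1018·71 = 77.9277
  x_4 = 0.0907·35 + 0.1634·90 + 0.0763·48 + 0.0733·20 + 1.0512·73 + 0.1126·96 + 0.0433·71 = 113.6305
  x_5 = 0.0735·35 + 0.1507·90 + 0.1192·48 + 0.0832·20 + 0.1185·73 + 1.0670·96 + 0.0545·71 = 138.4809
  x_6 = 0.0731·35 + 0.0835·90 + 0.0794·48 + 0.0623·20 + 0.0600·73 + 0.0464·96 + 1.1337·71 = 104.4573

L[1,1] = 1.1699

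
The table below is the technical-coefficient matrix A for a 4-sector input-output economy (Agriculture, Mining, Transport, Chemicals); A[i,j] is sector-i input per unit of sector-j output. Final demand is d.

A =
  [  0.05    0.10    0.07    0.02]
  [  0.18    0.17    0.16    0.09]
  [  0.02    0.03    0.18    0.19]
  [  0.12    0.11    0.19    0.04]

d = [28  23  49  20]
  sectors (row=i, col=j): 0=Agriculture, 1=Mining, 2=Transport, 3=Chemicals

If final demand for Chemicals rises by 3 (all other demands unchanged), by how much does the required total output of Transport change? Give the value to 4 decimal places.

Form M = I − A:
  [  0.95   -0.10   -0.07   -0.02]
  [ -0.18    0.83   -0.16   -0.09]
  [ -0.02   -0.03    0.82   -0.19]
  [ -0.12   -0.11   -0.19    0.96]
Leontief inverse L = M⁻¹:
  [  1.0909    0.1447    0.1360    0.0632]
  [  0.2717    1.2738    0.3152    0.1875]
  [  0.0790    0.0924    1.3066    0.2689]
  [  0.1831    0.1823    0.3117    1.1243]
Total output x = L · d:
  x_0 = 1.0909·28 + 0.1447·23 + 0.1360·49 + 0.0632·20 = 41.8029
  x_1 = 0.2717·28 + 1.2738·23 + 0.3152·49 + 0.1875·20 = 56.0959
  x_2 = 0.0790·28 + 0.0924·23 + 1.3066·49 + 0.2689·20 = 73.7368
  x_3 = 0.1831·28 + 0.1823·23 + 0.3117·49 + 1.1243·20 = 47.0801
Δx_2 = L[2,3] · Δd_3 = 0.2689 · 3 = 0.8067

0.8067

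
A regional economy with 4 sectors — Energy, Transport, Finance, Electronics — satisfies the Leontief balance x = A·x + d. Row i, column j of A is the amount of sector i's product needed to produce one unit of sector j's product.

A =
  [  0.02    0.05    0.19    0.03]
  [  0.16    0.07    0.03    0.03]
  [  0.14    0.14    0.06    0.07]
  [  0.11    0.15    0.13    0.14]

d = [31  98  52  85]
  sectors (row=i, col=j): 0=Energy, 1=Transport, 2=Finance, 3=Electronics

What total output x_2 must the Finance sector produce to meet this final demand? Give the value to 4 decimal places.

93.2686

Form M = I − A:
  [  0.98   -0.05   -0.19   -0.03]
  [ -0.16    0.93   -0.03   -0.03]
  [ -0.14   -0.14    0.94   -0.07]
  [ -0.11   -0.15   -0.13    0.86]
Leontief inverse L = M⁻¹:
  [  1.0765    0.1020    0.2291    0.0598]
  [  0.1984    1.1068    0.0826    0.0523]
  [  0.2050    0.1976    1.1262    0.1057]
  [  0.2033    0.2360    0.2140    1.1955]
Total output x = L · d:
  x_0 = 1.0765·31 + 0.1020·98 + 0.2291·52 + 0.0598·85 = 60.3612
  x_1 = 0.1984·31 + 1.1068·98 + 0.0826·52 + 0.0523·85 = 123.3559
  x_2 = 0.2050·31 + 0.1976·98 + 1.1262·52 + 0.1057·85 = 93.2686
  x_3 = 0.2033·31 + 0.2360·98 + 0.2140·52 + 1.1955·85 = 142.1721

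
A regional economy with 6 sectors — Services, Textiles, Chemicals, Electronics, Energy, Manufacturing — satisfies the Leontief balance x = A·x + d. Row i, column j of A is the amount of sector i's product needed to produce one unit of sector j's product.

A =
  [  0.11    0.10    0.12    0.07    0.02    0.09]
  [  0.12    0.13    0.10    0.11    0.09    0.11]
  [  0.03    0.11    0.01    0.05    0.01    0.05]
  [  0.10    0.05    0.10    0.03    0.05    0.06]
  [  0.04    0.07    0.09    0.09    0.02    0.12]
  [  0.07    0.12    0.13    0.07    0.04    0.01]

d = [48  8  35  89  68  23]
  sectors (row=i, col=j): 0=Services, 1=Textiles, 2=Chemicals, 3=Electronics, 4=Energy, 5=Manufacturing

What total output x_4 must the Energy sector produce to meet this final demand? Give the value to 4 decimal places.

99.7668

Form M = I − A:
  [  0.89   -0.10   -0.12   -0.07   -0.02   -0.09]
  [ -0.12    0.87   -0.10   -0.11   -0.09   -0.11]
  [ -0.03   -0.11    0.99   -0.05   -0.01   -0.05]
  [ -0.10   -0.05   -0.10    0.97   -0.05   -0.06]
  [ -0.04   -0.07   -0.09   -0.09    0.98   -0.12]
  [ -0.07   -0.12   -0.13   -0.07   -0.04    0.99]
Leontief inverse L = M⁻¹:
  [  1.1868    0.1958    0.2028    0.1348    0.0575    0.1550]
  [  0.2198    1.2513    0.2116    0.1960    0.1397    0.1985]
  [  0.0761    0.1628    1.0595    0.0882    0.0354    0.0882]
  [  0.1552    0.1216    0.1615    1.0792    0.0755    0.1103]
  [  0.1020    0.1482    0.1596    0.1423    1.0519    0.1699]
  [  0.1356    0.2015    0.1970    0.1269    0.0735    1.0714]
Total output x = L · d:
  x_0 = 1.1868·48 + 0.1958·8 + 0.2028·35 + 0.1348·89 + 0.0575·68 + 0.1550·23 = 85.1033
  x_1 = 0.2198·48 + 1.2513·8 + 0.2116·35 + 0.1960·89 + 0.1397·68 + 0.1985·23 = 59.4664
  x_2 = 0.0761·48 + 0.1628·8 + 1.0595·35 + 0.0882·89 + 0.0354·68 + 0.0882·23 = 54.3226
  x_3 = 0.1552·48 + 0.1216·8 + 0.1615·35 + 1.0792·89 + 0.0755·68 + 0.1103·23 = 117.7952
  x_4 = 0.1020·48 + 0.1482·8 + 0.1596·35 + 0.1423·89 + 1.0519·68 + 0.1699·23 = 99.7668
  x_5 = 0.1356·48 + 0.2015·8 + 0.1970·35 + 0.1269·89 + 0.0735·68 + 1.0714·23 = 55.9510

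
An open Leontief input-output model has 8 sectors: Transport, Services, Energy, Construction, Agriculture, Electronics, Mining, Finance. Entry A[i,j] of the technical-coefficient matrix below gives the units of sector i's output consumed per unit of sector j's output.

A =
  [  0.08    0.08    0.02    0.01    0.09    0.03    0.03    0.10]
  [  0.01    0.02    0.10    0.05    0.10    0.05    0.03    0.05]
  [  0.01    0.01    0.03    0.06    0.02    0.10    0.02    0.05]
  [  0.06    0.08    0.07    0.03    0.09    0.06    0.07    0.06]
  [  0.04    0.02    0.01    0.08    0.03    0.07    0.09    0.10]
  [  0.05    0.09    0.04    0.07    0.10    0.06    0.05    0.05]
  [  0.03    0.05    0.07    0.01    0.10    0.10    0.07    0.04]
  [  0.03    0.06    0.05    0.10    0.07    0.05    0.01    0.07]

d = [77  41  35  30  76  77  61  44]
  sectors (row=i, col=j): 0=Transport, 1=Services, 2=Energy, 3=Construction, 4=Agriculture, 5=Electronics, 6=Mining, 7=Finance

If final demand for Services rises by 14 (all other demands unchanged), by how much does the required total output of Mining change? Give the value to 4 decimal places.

1.2739

Form M = I − A:
  [  0.92   -0.08   -0.02   -0.01   -0.09   -0.03   -0.03   -0.10]
  [ -0.01    0.98   -0.10   -0.05   -0.10   -0.05   -0.03   -0.05]
  [ -0.01   -0.01    0.97   -0.06   -0.02   -0.10   -0.02   -0.05]
  [ -0.06   -0.08   -0.07    0.97   -0.09   -0.06   -0.07   -0.06]
  [ -0.04   -0.02   -0.01   -0.08    0.97   -0.07   -0.09   -0.10]
  [ -0.05   -0.09   -0.04   -0.07   -0.10    0.94   -0.05   -0.05]
  [ -0.03   -0.05   -0.07   -0.01   -0.10   -0.10    0.93   -0.04]
  [ -0.03   -0.06   -0.05   -0.10   -0.07   -0.05   -0.01    0.93]
Leontief inverse L = M⁻¹:
  [  1.1103    0.1187    0.0566    0.0555    0.1475    0.0775    0.0651    0.1552]
  [  0.0361    1.0538    0.1315    0.0930    0.1475    0.1003    0.0657    0.0977]
  [  0.0323    0.0422    1.0565    0.0920    0.0625    0.1356    0.0463    0.0845]
  [  0.0941    0.1246    0.1138    1.0807    0.1571    0.1210    0.1139    0.1210]
  [  0.0727    0.0659    0.0506    0.1233    1.0938    0.1223    0.1289    0.1518]
  [  0.0851    0.1355    0.0849    0.1202    0.1680    1.1190    0.0956    0.1111]
  [  0.0608    0.0910    0.1080    0.0578    0.1602    0.1572    1.1118    0.0945]
  [  0.0607    0.1007    0.0889    0.1453    0.1276    0.1003    0.0479    1.1225]
Total output x = L · d:
  x_0 = 1.1103·77 + 0.1187·41 + 0.0566·35 + 0.0555·30 + 0.1475·76 + 0.0775·77 + 0.0651·61 + 0.1552·44 = 121.9788
  x_1 = 0.0361·77 + 1.0538·41 + 0.1315·35 + 0.0930·30 + 0.1475·76 + 0.1003·77 + 0.0657·61 + 0.0977·44 = 80.6243
  x_2 = 0.0323·77 + 0.0422·41 + 1.0565·35 + 0.0920·30 + 0.0625·76 + 0.1356·77 + 0.0463·61 + 0.0845·44 = 65.6891
  x_3 = 0.0941·77 + 0.1246·41 + 0.1138·35 + 1.0807·30 + 0.1571·76 + 0.1210·77 + 0.1139·61 + 0.1210·44 = 82.2866
  x_4 = 0.0727·77 + 0.0659·41 + 0.0506·35 + 0.1233·30 + 1.0938·76 + 0.1223·77 + 0.1289·61 + 0.1518·44 = 120.8585
  x_5 = 0.0851·77 + 0.1355·41 + 0.0849·35 + 0.1202·30 + 0.1680·76 + 1.1190·77 + 0.0956·61 + 0.1111·44 = 128.3386
  x_6 = 0.0608·77 + 0.0910·41 + 0.1080·35 + 0.0578·30 + 0.1602·76 + 0.1572·77 + 1.1118·61 + 0.0945·44 = 110.1847
  x_7 = 0.0607·77 + 0.1007·41 + 0.0889·35 + 0.1453·30 + 0.1276·76 + 0.1003·77 + 0.0479·61 + 1.1225·44 = 86.0095
Δx_6 = L[6,1] · Δd_1 = 0.0910 · 14 = 1.2739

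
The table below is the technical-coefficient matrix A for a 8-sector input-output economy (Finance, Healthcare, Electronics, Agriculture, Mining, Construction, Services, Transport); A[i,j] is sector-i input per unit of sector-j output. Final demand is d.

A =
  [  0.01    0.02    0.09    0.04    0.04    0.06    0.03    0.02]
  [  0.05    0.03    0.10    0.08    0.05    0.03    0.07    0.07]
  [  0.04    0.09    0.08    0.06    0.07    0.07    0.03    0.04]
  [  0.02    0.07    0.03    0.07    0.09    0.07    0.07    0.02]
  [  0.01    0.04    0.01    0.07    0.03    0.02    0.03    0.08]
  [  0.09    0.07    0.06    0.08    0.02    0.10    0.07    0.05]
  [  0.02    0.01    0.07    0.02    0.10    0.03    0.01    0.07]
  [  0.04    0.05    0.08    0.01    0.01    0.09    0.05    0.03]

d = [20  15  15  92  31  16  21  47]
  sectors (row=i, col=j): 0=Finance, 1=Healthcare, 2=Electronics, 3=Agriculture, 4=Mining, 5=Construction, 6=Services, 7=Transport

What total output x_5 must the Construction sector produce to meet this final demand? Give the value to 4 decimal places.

45.5282

Form M = I − A:
  [  0.99   -0.02   -0.09   -0.04   -0.04   -0.06   -0.03   -0.02]
  [ -0.05    0.97   -0.10   -0.08   -0.05   -0.03   -0.07   -0.07]
  [ -0.04   -0.09    0.92   -0.06   -0.07   -0.07   -0.03   -0.04]
  [ -0.02   -0.07   -0.03    0.93   -0.09   -0.07   -0.07   -0.02]
  [ -0.01   -0.04   -0.01   -0.07    0.97   -0.02   -0.03   -0.08]
  [ -0.09   -0.07   -0.06   -0.08   -0.02    0.90   -0.07   -0.05]
  [ -0.02   -0.01   -0.07   -0.02   -0.10   -0.03    0.99   -0.07]
  [ -0.04   -0.05   -0.08   -0.01   -0.01   -0.09   -0.05    0.97]
Leontief inverse L = M⁻¹:
  [  1.0312    0.0504    0.1237    0.0716    0.0687    0.0936    0.0546    0.0459]
  [  0.0773    1.0716    0.1515    0.1225    0.0943    0.0785    0.1052    0.1071]
  [  0.0712    0.1325    1.1331    0.1085    0.1120    0.1186    0.0694    0.0803]
  [  0.0467    0.1057    0.0741    1.1134    0.1297    0.1112    0.1046    0.0586]
  [  0.0272    0.0641    0.0405    0.0952    1.0548    0.0500    0.0540    0.1023]
  [  0.1254    0.1157    0.1220    0.1314    0.0687    1.1576    0.1136    0.0922]
  [  0.0389    0.0392    0.1022    0.0497    0.1245    0.0626    1.0338    0.0970]
  [  0.0668    0.0827    0.1241    0.0454    0.0419    0.1300    0.0789    1.0602]
Total output x = L · d:
  x_0 = 1.0312·20 + 0.0504·15 + 0.1237·15 + 0.0716·92 + 0.0687·31 + 0.0936·16 + 0.0546·21 + 0.0459·47 = 36.7531
  x_1 = 0.0773·20 + 1.0716·15 + 0.1515·15 + 0.1225·92 + 0.0943·31 + 0.0785·16 + 0.1052·21 + 0.1071·47 = 42.5866
  x_2 = 0.0712·20 + 0.1325·15 + 1.1331·15 + 0.1085·92 + 0.1120·31 + 0.1186·16 + 0.0694·21 + 0.0803·47 = 40.9973
  x_3 = 0.0467·20 + 0.1057·15 + 0.0741·15 + 1.1134·92 + 0.1297·31 + 0.1112·16 + 0.1046·21 + 0.0586·47 = 116.8091
  x_4 = 0.0272·20 + 0.0641·15 + 0.0405·15 + 0.0952·92 + 1.0548·31 + 0.0500·16 + 0.0540·21 + 0.1023·47 = 50.3140
  x_5 = 0.1254·20 + 0.1157·15 + 0.1220·15 + 0.1314·92 + 0.0687·31 + 1.1576·16 + 0.1136·21 + 0.0922·47 = 45.5282
  x_6 = 0.0389·20 + 0.0392·15 + 0.1022·15 + 0.0497·92 + 0.1245·31 + 0.0626·16 + 1.0338·21 + 0.0970·47 = 38.5939
  x_7 = 0.0668·20 + 0.0827·15 + 0.1241·15 + 0.0454·92 + 0.0419·31 + 0.1300·16 + 0.0789·21 + 1.0602·47 = 63.4822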